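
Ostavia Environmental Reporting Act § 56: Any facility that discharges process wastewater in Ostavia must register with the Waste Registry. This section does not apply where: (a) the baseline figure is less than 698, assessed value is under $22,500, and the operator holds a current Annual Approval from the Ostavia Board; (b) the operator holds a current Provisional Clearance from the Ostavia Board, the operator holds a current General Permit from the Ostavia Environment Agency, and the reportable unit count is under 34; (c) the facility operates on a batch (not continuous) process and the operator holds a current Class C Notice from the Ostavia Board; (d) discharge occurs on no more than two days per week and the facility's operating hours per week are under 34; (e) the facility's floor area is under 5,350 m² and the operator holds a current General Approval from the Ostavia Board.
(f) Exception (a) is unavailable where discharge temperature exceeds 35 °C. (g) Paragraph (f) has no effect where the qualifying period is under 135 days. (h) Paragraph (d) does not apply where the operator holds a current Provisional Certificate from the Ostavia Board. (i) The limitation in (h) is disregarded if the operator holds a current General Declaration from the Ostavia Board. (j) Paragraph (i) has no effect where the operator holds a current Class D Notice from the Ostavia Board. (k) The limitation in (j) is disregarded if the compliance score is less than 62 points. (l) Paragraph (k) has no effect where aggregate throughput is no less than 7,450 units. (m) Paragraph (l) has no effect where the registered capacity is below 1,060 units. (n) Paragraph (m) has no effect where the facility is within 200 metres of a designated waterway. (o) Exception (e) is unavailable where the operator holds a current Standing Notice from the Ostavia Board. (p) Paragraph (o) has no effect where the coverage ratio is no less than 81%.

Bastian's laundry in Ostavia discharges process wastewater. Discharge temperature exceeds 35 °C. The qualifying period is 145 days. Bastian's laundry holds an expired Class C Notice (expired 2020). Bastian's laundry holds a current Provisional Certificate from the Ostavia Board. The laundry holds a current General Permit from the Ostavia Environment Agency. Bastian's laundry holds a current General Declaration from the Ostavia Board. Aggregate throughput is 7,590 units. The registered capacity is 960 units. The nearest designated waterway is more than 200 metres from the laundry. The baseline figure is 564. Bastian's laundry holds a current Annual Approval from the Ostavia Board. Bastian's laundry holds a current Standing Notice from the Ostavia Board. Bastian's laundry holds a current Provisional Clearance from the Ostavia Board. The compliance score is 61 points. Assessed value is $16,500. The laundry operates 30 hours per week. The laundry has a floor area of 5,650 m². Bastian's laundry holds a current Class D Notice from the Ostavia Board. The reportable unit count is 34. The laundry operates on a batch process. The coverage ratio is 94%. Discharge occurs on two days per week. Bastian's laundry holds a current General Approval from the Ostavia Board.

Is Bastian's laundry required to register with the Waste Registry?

No — exception (d) applies; Bastian's laundry is not required to register with the Waste Registry.

Exception (a): the baseline figure is 564, less than the 698 limit; assessed value is $16,500, under the $22,500 limit; a current Annual Approval is held — every condition holds. But: (f) applies — discharge temperature exceeds 35 °C. (g), which would lift (f), is not engaged — the qualifying period is 145 days, not under 135 days. Exception (a) does not apply.
Exception (b) does not apply: the reportable unit count is 34, not under 34.
Exception (c) does not apply: there is no Class C Notice in force.
Exception (d): discharge occurs on no more than two days per week; the facility's operating hours per week are 30, under the 34 limit — every condition holds. Considering the limiting provisions: (h) would limit (d) — a current Provisional Certificate is held — but (i) sets (h) aside: (i) applies — a current General Declaration is held. (j) would limit (i) — a current Class D Notice is held — but (k) sets (j) aside: (k) operates against (j): the compliance score is 61 points, less than the 62 points limit. (l) would limit (k) — aggregate throughput is 7,590 units, meeting the 7,450 units threshold — but (m) sets (l) aside: (m) is triggered — the registered capacity is 960 units, below the 1,060 units limit. (n) is not triggered (the laundry is more than 200 m from any designated waterway), so (m) stands. So (d) applies.
Exception (e) does not apply: the facility's floor area is 5,650 m², not under 5,350 m².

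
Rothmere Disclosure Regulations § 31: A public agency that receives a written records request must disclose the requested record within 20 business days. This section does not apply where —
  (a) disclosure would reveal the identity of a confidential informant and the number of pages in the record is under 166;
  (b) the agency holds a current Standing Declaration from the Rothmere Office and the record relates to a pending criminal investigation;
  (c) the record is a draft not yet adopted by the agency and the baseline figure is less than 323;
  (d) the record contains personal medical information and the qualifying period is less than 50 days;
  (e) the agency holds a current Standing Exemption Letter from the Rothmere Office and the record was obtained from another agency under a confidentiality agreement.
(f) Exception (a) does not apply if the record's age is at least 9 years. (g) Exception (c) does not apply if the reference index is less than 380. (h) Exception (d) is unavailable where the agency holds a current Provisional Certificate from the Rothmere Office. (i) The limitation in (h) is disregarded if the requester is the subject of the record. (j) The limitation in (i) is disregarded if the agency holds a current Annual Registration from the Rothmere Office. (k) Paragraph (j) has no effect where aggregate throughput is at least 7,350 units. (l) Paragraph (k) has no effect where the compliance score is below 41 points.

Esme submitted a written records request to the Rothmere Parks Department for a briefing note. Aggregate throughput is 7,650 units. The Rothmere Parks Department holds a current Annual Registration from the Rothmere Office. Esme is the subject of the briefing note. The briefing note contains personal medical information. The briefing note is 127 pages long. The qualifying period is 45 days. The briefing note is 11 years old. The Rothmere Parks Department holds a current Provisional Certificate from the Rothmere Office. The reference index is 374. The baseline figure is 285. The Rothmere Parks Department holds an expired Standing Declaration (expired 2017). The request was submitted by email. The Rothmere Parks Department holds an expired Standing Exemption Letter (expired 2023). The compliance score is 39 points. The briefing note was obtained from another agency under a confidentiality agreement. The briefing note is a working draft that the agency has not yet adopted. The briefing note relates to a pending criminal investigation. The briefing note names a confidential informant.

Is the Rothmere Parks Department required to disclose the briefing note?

Yes — the Rothmere Parks Department must disclose the briefing note.

All of (a)'s requirements are met (the briefing note names a confidential informant; the number of pages in the record is 127, under the 166 limit). However, paragraph (f) must be considered: (f) operates — the record's age is 11 years, meeting the 9 years threshold. (a) is therefore removed.
Exception (b) fails — the Standing Declaration is not current.
All of (c)'s requirements are met (the briefing note is an unadopted draft; the baseline figure is 285, less than the 323 limit). But: (g) is triggered — the reference index is 374, less than the 380 limit. So (c) is unavailable.
Exception (d) is satisfied on its face — the briefing note contains personal medical information; the qualifying period is 45 days, less than the 50 days limit. But applying paragraphs (h)–(l): (h) operates against (d): a current Provisional Certificate is held. (i) operates (Esme is the subject of the briefing note), but yields to (j): (j) operates against (i): a current Annual Registration is held. (k) would limit (j) — aggregate throughput is 7,650 units, meeting the 7,350 units threshold — but (l) sets (k) aside: (l) operates against (k): the compliance score is 39 points, below the 41 points limit. Exception (d) does not apply.
Exception (e) requires that the agency holds a current Standing Exemption Letter from the Rothmere Office; but no current Standing Exemption Letter is held, so (e) is unavailable.
Every exception is unavailable, so the rule governs.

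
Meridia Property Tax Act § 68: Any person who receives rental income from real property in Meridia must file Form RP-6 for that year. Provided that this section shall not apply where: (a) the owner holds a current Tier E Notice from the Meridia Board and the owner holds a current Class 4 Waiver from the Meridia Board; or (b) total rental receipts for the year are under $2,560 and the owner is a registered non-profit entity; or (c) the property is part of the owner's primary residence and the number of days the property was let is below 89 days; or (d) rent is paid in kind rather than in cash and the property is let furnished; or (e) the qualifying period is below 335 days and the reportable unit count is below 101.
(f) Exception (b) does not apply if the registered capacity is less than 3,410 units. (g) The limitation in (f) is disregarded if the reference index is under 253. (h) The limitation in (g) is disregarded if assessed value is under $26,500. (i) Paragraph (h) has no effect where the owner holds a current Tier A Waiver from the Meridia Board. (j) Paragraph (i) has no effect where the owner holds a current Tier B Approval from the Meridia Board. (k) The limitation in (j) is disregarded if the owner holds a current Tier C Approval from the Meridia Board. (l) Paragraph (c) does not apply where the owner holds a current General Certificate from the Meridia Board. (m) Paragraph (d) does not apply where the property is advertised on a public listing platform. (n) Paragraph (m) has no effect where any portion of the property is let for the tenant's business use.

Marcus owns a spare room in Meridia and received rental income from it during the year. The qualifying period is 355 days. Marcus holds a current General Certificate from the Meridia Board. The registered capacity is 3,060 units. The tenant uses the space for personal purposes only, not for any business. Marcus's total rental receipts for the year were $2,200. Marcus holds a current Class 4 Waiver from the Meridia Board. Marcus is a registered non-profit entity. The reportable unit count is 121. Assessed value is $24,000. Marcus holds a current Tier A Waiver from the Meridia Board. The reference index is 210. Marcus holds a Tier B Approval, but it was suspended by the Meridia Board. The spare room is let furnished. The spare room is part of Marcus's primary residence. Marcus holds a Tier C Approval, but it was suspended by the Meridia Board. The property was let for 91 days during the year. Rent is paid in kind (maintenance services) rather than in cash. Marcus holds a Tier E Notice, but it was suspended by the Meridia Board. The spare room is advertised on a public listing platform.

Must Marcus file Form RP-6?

Exception (a) does not apply: no current Tier E Notice is held.
Exception (b)'s conditions are all satisfied: total rental receipts for the year are $2,200, under the $2,560 limit; Marcus is a registered non-profit. Applying paragraphs (f)–(k): (f) would limit (b) — the registered capacity is 3,060 units, less than the 3,410 units limit — but (g) sets (f) aside: (g) operates against (f): the reference index is 210, under the 253 limit. (h) would limit (g) — assessed value is $24,000, under the $26,500 limit — but (i) sets (h) aside: (i) operates — a current Tier A Waiver is held. (j) is not triggered (there is no Tier B Approval in force), so (i) stands. So (b) applies.
Exception (c) does not apply: the number of days the property was let is 91 days, not below 89 days.
Exception (d) is satisfied on its face — rent is paid in kind; the property is let furnished. But: (m) applies — the property is publicly advertised. (n) is not engaged (the space is used for personal purposes only), so (m) stands. Exception (d) does not apply.
Exception (e) fails — the qualifying period is 355 days, not below 335 days.

No — exception (b) applies; Marcus is not required to file Form RP-6.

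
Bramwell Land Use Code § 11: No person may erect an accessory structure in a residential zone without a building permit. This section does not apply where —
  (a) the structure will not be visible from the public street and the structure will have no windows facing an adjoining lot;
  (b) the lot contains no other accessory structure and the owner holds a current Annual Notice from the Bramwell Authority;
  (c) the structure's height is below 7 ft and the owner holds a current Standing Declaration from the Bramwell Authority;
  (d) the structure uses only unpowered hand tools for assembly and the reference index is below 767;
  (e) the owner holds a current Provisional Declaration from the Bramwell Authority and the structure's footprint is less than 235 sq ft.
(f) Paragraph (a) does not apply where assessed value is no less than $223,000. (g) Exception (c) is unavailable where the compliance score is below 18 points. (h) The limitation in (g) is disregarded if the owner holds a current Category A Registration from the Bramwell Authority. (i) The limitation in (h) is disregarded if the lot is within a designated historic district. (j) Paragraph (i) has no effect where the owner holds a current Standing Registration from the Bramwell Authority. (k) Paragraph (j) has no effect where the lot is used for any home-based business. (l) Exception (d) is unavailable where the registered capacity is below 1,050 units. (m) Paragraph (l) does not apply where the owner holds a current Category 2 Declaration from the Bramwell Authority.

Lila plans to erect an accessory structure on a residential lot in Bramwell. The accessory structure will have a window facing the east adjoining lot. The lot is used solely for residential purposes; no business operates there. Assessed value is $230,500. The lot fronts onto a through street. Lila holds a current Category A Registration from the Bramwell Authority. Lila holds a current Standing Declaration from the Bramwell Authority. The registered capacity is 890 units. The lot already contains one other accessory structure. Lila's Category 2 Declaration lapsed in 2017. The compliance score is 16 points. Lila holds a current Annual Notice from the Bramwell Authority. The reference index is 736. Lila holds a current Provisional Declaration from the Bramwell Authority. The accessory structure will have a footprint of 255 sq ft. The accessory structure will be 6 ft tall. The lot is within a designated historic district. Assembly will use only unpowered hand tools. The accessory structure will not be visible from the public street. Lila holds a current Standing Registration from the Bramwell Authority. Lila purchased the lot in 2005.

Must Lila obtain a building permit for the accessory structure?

No — exception (c) applies; Lila does not need a building permit.

Exception (a) fails — a window faces an adjoining lot.
Exception (b) does not apply: the lot already has another accessory structure.
Exception (c): the structure's height is 6 ft, below the 7 ft limit; a current Standing Declaration is held — every condition holds. As to paragraphs (g)–(k): (g) applies (the compliance score is 16 points, below the 18 points limit), but is itself disapplied by (h): (h) operates against (g): a current Category A Registration is held. (i) would limit (h) — the lot is in a historic district — but (j) sets (i) aside: (j) operates against (i): a current Standing Registration is held. (k), which would lift (j), is not triggered — the lot is solely residential. Exception (c) stands.
All of (d)'s requirements are met (assembly uses only hand tools; the reference index is 736, below the 767 limit). Turning to paragraphs (l)–(m): (l) operates — the registered capacity is 890 units, below the 1,050 units limit. (m), which would lift (l), is not engaged — there is no Category 2 Declaration in force. (d) is therefore removed.
Exception (e) fails — the structure's footprint is 255 sq ft, not less than 235 sq ft.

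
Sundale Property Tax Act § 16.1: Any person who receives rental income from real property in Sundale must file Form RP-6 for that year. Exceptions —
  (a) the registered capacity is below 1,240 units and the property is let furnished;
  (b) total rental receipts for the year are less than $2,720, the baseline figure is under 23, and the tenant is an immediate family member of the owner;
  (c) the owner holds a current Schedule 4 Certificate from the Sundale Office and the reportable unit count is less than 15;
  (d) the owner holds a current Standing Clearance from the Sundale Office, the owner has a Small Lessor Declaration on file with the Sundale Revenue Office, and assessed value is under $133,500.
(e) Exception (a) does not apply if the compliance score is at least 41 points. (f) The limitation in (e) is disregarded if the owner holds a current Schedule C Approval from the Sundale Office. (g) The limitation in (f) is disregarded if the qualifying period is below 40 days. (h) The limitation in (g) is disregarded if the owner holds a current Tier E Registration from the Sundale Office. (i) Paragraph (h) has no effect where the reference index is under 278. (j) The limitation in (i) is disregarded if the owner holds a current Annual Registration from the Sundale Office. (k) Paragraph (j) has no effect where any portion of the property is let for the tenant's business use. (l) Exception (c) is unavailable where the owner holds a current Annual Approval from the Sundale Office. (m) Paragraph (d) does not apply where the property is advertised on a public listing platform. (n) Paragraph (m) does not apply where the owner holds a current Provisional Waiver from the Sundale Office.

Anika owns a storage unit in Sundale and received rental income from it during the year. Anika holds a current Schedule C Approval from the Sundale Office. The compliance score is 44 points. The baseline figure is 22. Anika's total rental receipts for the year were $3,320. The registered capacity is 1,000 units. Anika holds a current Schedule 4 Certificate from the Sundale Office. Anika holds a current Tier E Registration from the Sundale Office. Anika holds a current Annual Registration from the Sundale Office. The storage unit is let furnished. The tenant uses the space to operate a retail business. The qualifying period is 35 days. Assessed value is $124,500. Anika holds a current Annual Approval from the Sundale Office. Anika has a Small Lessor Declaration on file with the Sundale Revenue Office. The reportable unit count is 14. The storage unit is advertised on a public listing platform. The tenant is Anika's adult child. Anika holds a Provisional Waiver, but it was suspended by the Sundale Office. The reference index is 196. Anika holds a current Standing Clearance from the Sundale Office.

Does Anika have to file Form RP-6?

Exception (a)'s conditions are all satisfied: the registered capacity is 1,000 units, below the 1,240 units limit; the property is let furnished. However, paragraphs (e)–(k) must be considered: (e) is engaged — the compliance score is 44 points, meeting the 41 points threshold. (f) applies (a current Schedule C Approval is held), but is set aside by (g): (g) operates against (f): the qualifying period is 35 days, below the 40 days limit. (h) operates (a current Tier E Registration is held), but is displaced by (i): (i) operates against (h): the reference index is 196, under the 278 limit. (j) operates (a current Annual Registration is held), but is set aside by (k): (k) is triggered — the space is let for business use. (a) is therefore removed.
Exception (b) does not apply: total rental receipts for the year are $3,320, not less than $2,720.
Exception (c): a current Schedule 4 Certificate is held; the reportable unit count is 14, less than the 15 limit — every condition holds. But applying paragraph (l): (l) applies — a current Annual Approval is held. (c) is therefore removed.
All of (d)'s requirements are met (a current Standing Clearance is held; a Small Lessor Declaration is on file; assessed value is $124,500, under the $133,500 limit). But: (m) is engaged — the property is publicly advertised. (n) is not engaged (no current Provisional Waiver is held), so (m) stands. Exception (d) does not apply.
Every exception is unavailable, so the rule governs.

Yes — Anika must file Form RP-6.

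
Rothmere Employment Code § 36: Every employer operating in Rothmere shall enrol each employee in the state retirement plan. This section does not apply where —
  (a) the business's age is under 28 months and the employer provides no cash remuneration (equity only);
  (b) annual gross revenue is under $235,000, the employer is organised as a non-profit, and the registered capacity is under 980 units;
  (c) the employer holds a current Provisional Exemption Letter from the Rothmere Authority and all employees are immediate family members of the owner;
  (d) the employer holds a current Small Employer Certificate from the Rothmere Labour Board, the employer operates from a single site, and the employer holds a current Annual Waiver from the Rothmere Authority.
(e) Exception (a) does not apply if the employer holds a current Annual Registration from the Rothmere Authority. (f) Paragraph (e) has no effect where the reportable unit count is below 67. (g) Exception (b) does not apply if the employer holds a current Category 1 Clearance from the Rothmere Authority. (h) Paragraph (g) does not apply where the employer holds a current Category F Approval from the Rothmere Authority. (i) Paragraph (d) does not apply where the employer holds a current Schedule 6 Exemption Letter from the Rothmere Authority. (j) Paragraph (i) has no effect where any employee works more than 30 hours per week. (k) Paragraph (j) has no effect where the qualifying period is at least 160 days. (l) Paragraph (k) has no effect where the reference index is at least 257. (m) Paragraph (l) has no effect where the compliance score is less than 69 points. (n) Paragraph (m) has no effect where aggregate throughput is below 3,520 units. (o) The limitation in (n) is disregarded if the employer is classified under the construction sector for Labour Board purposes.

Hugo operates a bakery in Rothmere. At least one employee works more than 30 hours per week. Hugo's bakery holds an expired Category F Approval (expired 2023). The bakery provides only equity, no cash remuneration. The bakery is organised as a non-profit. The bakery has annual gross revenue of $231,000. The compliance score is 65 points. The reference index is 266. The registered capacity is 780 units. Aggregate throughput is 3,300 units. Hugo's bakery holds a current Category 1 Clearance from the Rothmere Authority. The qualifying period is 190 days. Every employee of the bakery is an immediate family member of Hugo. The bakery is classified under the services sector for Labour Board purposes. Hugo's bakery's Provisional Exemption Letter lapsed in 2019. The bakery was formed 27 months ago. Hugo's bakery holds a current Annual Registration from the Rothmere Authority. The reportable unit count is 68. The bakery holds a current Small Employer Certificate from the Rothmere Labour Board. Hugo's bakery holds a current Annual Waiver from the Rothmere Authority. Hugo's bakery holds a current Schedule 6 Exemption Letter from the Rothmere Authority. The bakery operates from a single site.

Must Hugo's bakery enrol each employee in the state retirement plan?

No — exception (d) applies; Hugo's bakery is not required to enrol each employee in the state retirement plan.

Exception (a) is satisfied on its face — the business's age is 27 months, under the 28 months limit; remuneration is equity-only. But applying paragraphs (e)–(f): (e) applies — a current Annual Registration is held. (f), which would lift (e), is inapplicable — the reportable unit count is 68, not below 67. Exception (a) does not apply.
Exception (b): annual gross revenue is $231,000, under the $235,000 limit; the employer is a non-profit; the registered capacity is 780 units, under the 980 units limit — every condition holds. But: (g) is engaged — a current Category 1 Clearance is held. (h), which would lift (g), is not triggered — the Category F Approval is not current. So (b) is unavailable.
Exception (c) fails — there is no Provisional Exemption Letter in force.
Exception (d)'s conditions are all satisfied: a current Small Employer Certificate is held; the employer operates from a single site; a current Annual Waiver is held. Considering the limiting provisions: (i) would limit (d) — a current Schedule 6 Exemption Letter is held — but (j) sets (i) aside: (j) operates — at least one employee exceeds 30 hours/week. (k) is triggered (the qualifying period is 190 days, meeting the 160 days threshold), but is itself disapplied by (l): (l) operates against (k): the reference index is 266, meeting the 257 threshold. (m) is triggered (the compliance score is 65 points, less than the 69 points limit), but is displaced by (n): (n) operates — aggregate throughput is 3,300 units, below the 3,520 units limit. (o) does not operate here (the bakery is classified under the services sector), so (n) stands. Exception (d) stands.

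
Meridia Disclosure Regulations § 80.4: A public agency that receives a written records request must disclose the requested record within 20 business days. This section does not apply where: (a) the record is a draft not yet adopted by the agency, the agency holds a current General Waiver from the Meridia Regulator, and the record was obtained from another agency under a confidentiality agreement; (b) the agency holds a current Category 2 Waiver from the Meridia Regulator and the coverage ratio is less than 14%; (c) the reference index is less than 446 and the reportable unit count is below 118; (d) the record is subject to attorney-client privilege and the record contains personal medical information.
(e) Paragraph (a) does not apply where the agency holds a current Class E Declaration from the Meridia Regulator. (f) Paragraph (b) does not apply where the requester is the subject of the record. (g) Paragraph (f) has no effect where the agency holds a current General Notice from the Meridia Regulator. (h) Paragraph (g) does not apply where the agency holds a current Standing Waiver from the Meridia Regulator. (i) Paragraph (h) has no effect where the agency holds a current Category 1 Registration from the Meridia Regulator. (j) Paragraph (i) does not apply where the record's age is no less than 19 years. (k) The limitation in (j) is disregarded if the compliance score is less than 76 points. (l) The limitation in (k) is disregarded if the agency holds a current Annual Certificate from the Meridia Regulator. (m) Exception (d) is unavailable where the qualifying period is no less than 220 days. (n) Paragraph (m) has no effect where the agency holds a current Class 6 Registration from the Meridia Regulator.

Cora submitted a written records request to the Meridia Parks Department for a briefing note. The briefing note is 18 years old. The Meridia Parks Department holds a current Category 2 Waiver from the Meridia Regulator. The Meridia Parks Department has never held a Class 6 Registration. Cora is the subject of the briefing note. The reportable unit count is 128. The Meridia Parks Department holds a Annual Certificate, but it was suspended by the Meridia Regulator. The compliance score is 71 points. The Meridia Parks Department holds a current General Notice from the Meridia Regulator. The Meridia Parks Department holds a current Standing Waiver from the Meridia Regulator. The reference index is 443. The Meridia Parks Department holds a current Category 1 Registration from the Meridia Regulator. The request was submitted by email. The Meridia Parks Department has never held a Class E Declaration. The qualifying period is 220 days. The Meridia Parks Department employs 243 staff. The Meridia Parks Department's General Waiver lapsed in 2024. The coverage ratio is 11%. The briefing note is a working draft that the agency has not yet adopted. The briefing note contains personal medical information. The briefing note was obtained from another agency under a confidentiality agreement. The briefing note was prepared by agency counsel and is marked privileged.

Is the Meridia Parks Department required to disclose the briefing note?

Exception (a) requires that the agency holds a current General Waiver from the Meridia Regulator; but the General Waiver is not current, so (a) is unavailable.
Exception (b)'s conditions are all satisfied: a current Category 2 Waiver is held; the coverage ratio is 11%, less than the 14% limit. Under paragraphs (f)–(l): (f) is triggered (Cora is the subject of the briefing note), but is itself disapplied by (g): (g) operates — a current General Notice is held. (h) is engaged (a current Standing Waiver is held), but is displaced by (i): (i) operates against (h): a current Category 1 Registration is held. (j) is not engaged (the record's age is 18 years, short of 19 years), so (i) stands. (b) remains available.
Exception (c) does not apply: the reportable unit count is 128, not below 118.
Exception (d)'s conditions are all satisfied: the briefing note is privileged; the briefing note contains personal medical information. But applying paragraphs (m)–(n): (m) operates against (d): the qualifying period is 220 days, meeting the 220 days threshold. (n), which would lift (m), is not engaged — there is no Class 6 Registration in force. (d) is therefore removed.

No — exception (b) applies; the Meridia Parks Department is not required to disclose the briefing note.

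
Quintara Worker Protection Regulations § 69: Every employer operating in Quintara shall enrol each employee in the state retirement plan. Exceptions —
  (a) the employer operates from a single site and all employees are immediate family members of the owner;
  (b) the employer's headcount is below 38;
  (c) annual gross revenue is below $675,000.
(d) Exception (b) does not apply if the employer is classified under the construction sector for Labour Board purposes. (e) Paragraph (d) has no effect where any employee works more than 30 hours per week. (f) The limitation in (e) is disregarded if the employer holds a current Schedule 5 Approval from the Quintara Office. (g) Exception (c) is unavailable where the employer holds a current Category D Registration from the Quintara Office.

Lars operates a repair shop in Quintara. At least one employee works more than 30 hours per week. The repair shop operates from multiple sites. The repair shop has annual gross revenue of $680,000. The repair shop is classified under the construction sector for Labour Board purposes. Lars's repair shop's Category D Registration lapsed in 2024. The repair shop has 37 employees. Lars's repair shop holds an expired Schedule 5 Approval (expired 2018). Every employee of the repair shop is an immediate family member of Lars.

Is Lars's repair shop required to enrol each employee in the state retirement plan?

Exception (a) requires that the employer operates from a single site; but the employer operates from multiple sites, so (a) is unavailable.
All of (b)'s requirements are met (the employer's headcount is 37, below the 38 limit). Under paragraphs (d)–(f): (d) is triggered (the repair shop is classified under the construction sector), but is itself disapplied by (e): (e) operates against (d): at least one employee exceeds 30 hours/week. (f), which would lift (e), is not triggered — the Schedule 5 Approval is not current. Exception (b) stands.
Exception (c) does not apply: annual gross revenue is $680,000, not below $675,000.

No — exception (b) applies; Lars's repair shop is not required to enrol each employee in the state retirement plan.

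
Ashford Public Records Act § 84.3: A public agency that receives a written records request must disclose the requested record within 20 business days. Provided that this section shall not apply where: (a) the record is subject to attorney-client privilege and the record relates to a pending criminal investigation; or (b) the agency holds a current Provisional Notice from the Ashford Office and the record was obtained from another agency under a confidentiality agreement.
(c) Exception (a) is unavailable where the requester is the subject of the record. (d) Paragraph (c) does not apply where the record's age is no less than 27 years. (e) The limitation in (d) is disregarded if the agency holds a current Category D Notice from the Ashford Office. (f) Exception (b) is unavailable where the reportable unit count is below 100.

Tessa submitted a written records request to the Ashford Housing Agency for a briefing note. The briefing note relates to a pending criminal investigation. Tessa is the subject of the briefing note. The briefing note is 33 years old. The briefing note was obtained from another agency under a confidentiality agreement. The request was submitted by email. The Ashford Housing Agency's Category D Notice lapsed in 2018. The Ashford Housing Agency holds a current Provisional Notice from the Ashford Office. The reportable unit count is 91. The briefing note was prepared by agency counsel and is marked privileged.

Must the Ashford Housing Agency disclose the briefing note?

Exception (a): the briefing note is privileged; the briefing note relates to a pending investigation — every condition holds. Considering the limiting provisions: (c) is engaged (Tessa is the subject of the briefing note), but is set aside by (d): (d) operates against (c): the record's age is 33 years, meeting the 27 years threshold. (e), which would lift (d), is inapplicable — the Category D Notice is not current. Exception (a) stands.
All of (b)'s requirements are met (a current Provisional Notice is held; the briefing note was obtained under a confidentiality agreement). But: (f) is engaged — the reportable unit count is 91, below the 100 limit. (b) is therefore removed.

No — exception (a) applies; the Ashford Housing Agency is not required to disclose the briefing note.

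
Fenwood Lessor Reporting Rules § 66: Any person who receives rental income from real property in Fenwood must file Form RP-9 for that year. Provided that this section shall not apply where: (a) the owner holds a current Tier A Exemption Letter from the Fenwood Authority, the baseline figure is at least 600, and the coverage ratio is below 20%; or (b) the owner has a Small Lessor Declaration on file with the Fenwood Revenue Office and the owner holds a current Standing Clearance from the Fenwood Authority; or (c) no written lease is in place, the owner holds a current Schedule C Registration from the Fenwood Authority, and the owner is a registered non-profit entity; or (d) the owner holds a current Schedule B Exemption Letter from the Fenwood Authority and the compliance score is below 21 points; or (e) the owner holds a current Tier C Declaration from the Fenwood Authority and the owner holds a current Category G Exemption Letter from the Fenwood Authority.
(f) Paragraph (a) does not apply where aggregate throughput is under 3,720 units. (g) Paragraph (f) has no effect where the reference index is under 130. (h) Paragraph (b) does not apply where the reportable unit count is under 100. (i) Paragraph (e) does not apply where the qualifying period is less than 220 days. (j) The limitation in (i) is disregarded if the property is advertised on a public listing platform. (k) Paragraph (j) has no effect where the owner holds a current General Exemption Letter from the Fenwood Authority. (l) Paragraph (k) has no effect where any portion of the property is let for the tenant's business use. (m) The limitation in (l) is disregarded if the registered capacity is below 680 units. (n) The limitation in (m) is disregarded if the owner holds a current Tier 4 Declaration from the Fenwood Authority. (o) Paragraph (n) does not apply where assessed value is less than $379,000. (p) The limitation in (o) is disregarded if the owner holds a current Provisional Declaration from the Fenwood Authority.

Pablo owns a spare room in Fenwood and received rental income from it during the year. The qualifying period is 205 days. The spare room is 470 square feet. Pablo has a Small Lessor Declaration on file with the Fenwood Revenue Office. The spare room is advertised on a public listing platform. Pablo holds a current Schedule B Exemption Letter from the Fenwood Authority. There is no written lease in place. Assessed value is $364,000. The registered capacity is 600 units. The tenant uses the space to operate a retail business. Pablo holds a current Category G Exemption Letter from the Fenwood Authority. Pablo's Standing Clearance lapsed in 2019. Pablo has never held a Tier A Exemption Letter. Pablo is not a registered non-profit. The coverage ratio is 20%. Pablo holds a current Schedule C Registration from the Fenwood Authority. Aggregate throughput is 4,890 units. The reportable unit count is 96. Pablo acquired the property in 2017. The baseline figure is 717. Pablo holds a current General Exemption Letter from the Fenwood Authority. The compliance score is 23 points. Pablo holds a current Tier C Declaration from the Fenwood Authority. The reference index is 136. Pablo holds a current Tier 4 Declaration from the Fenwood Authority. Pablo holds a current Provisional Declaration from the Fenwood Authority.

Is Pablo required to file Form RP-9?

Exception (a) requires that the owner holds a current Tier A Exemption Letter from the Fenwood Authority; but no current Tier A Exemption Letter is held, so (a) is unavailable.
Exception (b) fails — there is no Standing Clearance in force.
Exception (c) requires that the owner is a registered non-profit entity; but Pablo is not a registered non-profit, so (c) is unavailable.
Exception (d) fails — the compliance score is 23 points, not below 21 points.
All of (e)'s requirements are met (a current Tier C Declaration is held; a current Category G Exemption Letter is held). Considering the limiting provisions: (i) is triggered (the qualifying period is 205 days, less than the 220 days limit), but is itself disapplied by (j): (j) is triggered — the property is publicly advertised. (k) is triggered (a current General Exemption Letter is held), but is itself disapplied by (l): (l) operates against (k): the space is let for business use. (m) operates (the registered capacity is 600 units, below the 680 units limit), but is overridden by (n): (n) operates against (m): a current Tier 4 Declaration is held. (o) is engaged (assessed value is $364,000, less than the $379,000 limit), but is overridden by (p): (p) operates against (o): a current Provisional Declaration is held. (e) remains available.

No — exception (e) applies; Pablo is not required to file Form RP-9.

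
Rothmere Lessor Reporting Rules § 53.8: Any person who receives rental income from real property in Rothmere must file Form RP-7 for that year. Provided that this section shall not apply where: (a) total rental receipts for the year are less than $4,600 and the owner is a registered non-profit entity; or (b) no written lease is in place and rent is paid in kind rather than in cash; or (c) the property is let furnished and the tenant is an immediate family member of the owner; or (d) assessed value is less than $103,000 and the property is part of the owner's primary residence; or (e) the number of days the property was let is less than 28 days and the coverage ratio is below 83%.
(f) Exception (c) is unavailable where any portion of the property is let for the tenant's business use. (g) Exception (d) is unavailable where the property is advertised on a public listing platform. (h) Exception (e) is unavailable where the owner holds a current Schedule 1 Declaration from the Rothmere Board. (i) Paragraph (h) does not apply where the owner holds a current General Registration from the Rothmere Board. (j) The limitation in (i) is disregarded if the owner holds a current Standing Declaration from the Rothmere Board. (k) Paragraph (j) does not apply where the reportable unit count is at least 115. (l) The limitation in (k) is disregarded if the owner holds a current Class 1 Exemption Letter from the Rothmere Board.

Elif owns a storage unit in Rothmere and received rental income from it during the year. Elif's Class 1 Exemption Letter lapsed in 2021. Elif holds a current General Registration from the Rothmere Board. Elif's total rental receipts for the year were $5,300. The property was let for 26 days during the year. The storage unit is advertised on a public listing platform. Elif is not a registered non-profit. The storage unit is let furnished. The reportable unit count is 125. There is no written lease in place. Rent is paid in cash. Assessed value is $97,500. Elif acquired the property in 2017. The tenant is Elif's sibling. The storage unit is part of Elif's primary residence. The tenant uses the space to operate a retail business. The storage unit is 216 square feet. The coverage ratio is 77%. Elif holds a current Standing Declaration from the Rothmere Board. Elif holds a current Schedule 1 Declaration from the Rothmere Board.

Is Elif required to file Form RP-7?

No — exception (e) applies; Elif is not required to file Form RP-7.

Exception (a) does not apply: total rental receipts for the year are $5,300, not less than $4,600.
Exception (b) does not apply: rent is paid in cash.
Exception (c)'s conditions are all satisfied: the property is let furnished; the tenant is an immediate family member. However, paragraph (f) must be considered: (f) operates against (c): the space is let for business use. Exception (c) does not apply.
Exception (d): assessed value is $97,500, less than the $103,000 limit; the storage unit is part of the primary residence — every condition holds. Turning to paragraph (g): (g) operates against (d): the property is publicly advertised. So (d) is unavailable.
Exception (e): the number of days the property was let is 26 days, less than the 28 days limit; the coverage ratio is 77%, below the 83% limit — every condition holds. Applying paragraphs (h)–(l): (h) would limit (e) — a current Schedule 1 Declaration is held — but (i) sets (h) aside: (i) applies — a current General Registration is held. (j) is triggered (a current Standing Declaration is held), but is displaced by (k): (k) operates against (j): the reportable unit count is 125, meeting the 115 threshold. (l) is not engaged (there is no Class 1 Exemption Letter in force), so (k) stands. So (e) applies.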